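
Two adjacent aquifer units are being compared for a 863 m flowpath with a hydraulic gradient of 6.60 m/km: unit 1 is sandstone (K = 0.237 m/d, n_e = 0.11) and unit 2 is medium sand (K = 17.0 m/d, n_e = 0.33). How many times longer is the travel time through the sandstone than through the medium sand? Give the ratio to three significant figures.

Unit 1 (sandstone): v = 0.237×0.0066/0.11 = 0.01422 m/d, t = 863/0.01422 = 60690 d
Unit 2 (medium sand): v = 17.0×0.0066/0.33 = 0.3400 m/d, t = 863/0.3400 = 2538 d
t(sandstone) / t(medium sand) = 60690/2538 = 23.9

23.9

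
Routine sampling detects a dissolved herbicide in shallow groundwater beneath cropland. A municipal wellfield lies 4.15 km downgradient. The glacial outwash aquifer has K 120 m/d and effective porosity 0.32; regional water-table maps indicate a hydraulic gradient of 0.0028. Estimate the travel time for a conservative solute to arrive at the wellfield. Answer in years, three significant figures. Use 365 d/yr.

q = Ki = 120 × 0.0028 = 0.3360 m/d
v = Ki/n = 120·0.0028/0.32 = 1.050 m/d
L = 4.15 km = 4150 m
t = L / v = 4150 / 1.050 = 3952 d
   = 3952 / 365 = 10.8 yr

10.8 years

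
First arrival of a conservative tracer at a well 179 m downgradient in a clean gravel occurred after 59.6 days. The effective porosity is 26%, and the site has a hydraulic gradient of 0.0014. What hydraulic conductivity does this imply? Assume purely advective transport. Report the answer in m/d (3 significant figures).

v = L / t = 179 / 59.6 = 3.003 m/d
K = v · n / i = 3.003 × 0.26 / 0.0014 = 558 m/d

558 m/d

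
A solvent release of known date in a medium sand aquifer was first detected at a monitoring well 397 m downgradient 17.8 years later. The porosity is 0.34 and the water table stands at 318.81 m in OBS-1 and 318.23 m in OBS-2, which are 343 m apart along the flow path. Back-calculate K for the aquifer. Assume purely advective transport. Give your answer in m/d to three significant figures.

12.3 m/d

Hydraulic gradient i = (318.81 − 318.23) / 343 = 0.58 / 343 = 0.001691
t = 17.8 years = 6497 d
v = L / t = 397 / 6497 = 0.06111 m/d
K = v · n / i = 0.06111 × 0.34 / 0.001691 = 12.3 m/d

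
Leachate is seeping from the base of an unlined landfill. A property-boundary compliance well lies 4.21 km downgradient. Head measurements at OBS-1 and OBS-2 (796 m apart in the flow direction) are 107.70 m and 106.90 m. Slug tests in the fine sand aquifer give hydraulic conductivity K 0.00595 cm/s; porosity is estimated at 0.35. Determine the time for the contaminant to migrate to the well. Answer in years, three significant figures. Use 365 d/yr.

781 years

Hydraulic gradient i = (107.70 − 106.90) / 796 = 0.80 / 796 = 0.001005
K = 0.00595 cm/s × 864 = 5.141 m/d
q = Ki = 5.141 × 0.001005 = 0.005167 m/d
Average linear velocity = 0.005167 / 0.35 = 0.01476 m/d
L = 4.21 km = 4210 m
t = L / v = 4210 / 0.01476 = 285200 d
   = 285200 / 365 = 781 yr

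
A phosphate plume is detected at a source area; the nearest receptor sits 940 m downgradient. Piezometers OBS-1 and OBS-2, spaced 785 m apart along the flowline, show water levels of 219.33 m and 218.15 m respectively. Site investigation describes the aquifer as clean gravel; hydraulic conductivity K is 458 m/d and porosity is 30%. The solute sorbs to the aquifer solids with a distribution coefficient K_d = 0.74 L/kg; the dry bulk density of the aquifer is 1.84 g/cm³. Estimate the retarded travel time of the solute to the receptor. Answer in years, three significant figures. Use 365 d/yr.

Hydraulic gradient i = (219.33 − 218.15) / 785 = 1.18 / 785 = 0.001503
Specific discharge q = 458 × 0.001503 = 0.6885 m/d
v_s = q/n_e = 0.6885/0.30 = 2.295 m/d
Retardation R = 1 + ρ_b·K_d/n = 1 + 1.84×0.74/0.30 = 5.539
Contaminant velocity v_c = v/R = 2.295/5.539 = 0.4143 m/d
t = L/v_c = 940/0.4143 = 2269 d
   = 2269/365 = 6.22 yr

6.22 years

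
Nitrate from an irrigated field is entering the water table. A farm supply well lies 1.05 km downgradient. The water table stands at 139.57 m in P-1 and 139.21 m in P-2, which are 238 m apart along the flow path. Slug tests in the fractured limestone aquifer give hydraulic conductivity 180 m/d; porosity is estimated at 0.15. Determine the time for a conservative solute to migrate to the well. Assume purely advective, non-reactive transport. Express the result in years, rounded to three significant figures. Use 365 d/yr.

1.58 years

Hydraulic gradient i = (139.57 − 139.21) / 238 = 0.36 / 238 = 0.001513
Specific discharge q = 180 × 0.001513 = 0.2723 m/d
Seepage velocity v = q / n = 0.2723 / 0.15 = 1.815 m/d
L = 1.05 km = 1050 m
t = L / v = 1050 / 1.815 = 578.5 d
   = 578.5 / 365 = 1.58 yr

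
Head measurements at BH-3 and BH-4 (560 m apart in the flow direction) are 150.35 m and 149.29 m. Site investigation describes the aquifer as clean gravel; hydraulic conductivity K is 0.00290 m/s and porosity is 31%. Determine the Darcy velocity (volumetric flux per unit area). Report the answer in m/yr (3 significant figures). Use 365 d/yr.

Hydraulic gradient i = (150.35 − 149.29) / 560 = 1.06 / 560 = 0.001893
K = 0.00290 m/s × 86400 s/d = 250.6 m/d
Darcy flux q = K·i = 250.6 × 0.001893 = 0.4743 m/d
   = 0.4743 × 365 = 173 m/yr

173 m/yr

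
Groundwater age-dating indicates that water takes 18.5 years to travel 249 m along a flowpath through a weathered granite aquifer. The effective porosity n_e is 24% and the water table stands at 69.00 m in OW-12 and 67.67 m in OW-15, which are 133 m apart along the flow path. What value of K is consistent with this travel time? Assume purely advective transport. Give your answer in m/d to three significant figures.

Hydraulic gradient i = (69.00 − 67.67) / 133 = 1.33 / 133 = 0.01000
t = 18.5 years = 6753 d
v = L / t = 249 / 6753 = 0.03688 m/d
K = v · n / i = 0.03688 × 0.24 / 0.01000 = 0.885 m/d

0.885 m/d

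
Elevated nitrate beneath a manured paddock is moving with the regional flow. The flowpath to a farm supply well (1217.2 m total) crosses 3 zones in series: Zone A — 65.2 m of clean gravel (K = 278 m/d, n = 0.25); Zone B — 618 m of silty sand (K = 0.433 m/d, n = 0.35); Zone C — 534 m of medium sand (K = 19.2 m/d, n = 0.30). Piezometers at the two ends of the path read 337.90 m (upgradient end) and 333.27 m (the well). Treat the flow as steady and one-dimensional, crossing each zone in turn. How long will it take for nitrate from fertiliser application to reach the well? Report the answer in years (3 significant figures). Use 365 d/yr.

Total head drop ΔH = 337.90 − 333.27 = 4.63 m
Steady 1-D flow in series ⇒ the Darcy flux q is identical in every zone and the zone head losses add (resistances L/K in series).
Σ(L/K) = 65.2/278 + 618/0.433 + 534/19.2 = 0.2345 + 1427 + 27.81 = 1455 d
q = ΔH / Σ(L/K) = 4.63 / 1455 = 0.003181 m/d (same in every zone)
Zone A: v = q/n = 0.003181/0.25 = 0.01273 m/d → t_A = 65.2/0.01273 = 5123 d
Zone B: v = q/n = 0.003181/0.35 = 0.009090 m/d → t_B = 618/0.009090 = 67990 d
Zone C: v = q/n = 0.003181/0.30 = 0.01060 m/d → t_C = 534/0.01060 = 50350 d
Total t = 5123 + 67990 + 50350 = 123500 d
   = 123500 / 365 = 338 yr

338 years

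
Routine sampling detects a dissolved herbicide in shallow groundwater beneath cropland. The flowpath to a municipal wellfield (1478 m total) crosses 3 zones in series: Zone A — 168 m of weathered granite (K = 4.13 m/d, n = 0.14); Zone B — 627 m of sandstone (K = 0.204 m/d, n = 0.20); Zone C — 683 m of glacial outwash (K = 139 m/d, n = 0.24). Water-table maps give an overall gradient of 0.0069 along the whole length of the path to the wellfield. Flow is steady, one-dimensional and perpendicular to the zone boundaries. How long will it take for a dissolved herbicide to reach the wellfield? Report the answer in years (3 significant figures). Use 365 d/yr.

262 years

Continuity: the same q passes through each zone, so ΔH = q·Σ(L_j/K_j) — the zones act as resistances in series.
Σ(L/K) = 168/4.13 + 627/0.204 + 683/139 = 40.68 + 3074 + 4.914 = 3119 d
K_eq = L_total / Σ(L/K) = 1478 / 3119 = 0.4739 m/d
q = K_eq · i = 0.4739 × 0.0069 = 0.003270 m/d (same in every zone)
Zone A: v = q/n = 0.003270/0.14 = 0.02335 m/d → t_A = 168/0.02335 = 7194 d
Zone B: v = q/n = 0.003270/0.20 = 0.01635 m/d → t_B = 627/0.01635 = 38350 d
Zone C: v = q/n = 0.003270/0.24 = 0.01362 m/d → t_C = 683/0.01362 = 50130 d
Total t = 7194 + 38350 + 50130 = 95680 d
   = 95680 / 365 = 262 yr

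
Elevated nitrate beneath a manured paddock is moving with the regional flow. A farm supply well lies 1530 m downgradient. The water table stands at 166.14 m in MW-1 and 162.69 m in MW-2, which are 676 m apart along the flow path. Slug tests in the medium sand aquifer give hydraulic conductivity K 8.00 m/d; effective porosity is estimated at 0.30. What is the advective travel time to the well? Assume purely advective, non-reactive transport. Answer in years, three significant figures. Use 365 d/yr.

Hydraulic gradient i = (166.14 − 162.69) / 676 = 3.45 / 676 = 0.005104
q = Ki = 8.00 × 0.005104 = 0.04083 m/d
Seepage velocity v = q / n = 0.04083 / 0.30 = 0.1361 m/d
t = L / v = 1530 / 0.1361 = 11240 d
   = 11240 / 365 = 30.8 yr

30.8 years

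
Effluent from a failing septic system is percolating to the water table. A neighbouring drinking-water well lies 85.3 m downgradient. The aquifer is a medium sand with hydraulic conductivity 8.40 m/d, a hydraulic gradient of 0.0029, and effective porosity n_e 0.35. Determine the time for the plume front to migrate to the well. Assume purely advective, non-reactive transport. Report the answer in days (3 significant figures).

Specific discharge q = 8.40 × 0.0029 = 0.02436 m/d
v_s = q/n_e = 0.02436/0.35 = 0.06960 m/d
t = L / v = 85.3 / 0.06960 = 1226 d

1230 days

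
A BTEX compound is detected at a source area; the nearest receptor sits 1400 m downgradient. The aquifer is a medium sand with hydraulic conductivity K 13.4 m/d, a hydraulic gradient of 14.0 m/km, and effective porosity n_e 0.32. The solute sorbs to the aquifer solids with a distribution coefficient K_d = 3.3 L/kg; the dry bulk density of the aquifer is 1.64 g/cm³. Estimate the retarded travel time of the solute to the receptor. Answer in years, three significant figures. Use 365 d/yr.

q = Ki = 13.4 × 0.014 = 0.1876 m/d
Average linear velocity = 0.1876 / 0.32 = 0.5863 m/d
Retardation R = 1 + ρ_b·K_d/n = 1 + 1.64×3.3/0.32 = 17.91
Contaminant velocity v_c = v/R = 0.5863/17.91 = 0.03273 m/d
t = L/v_c = 1400/0.03273 = 42780 d
   = 42780/365 = 117 yr

117 years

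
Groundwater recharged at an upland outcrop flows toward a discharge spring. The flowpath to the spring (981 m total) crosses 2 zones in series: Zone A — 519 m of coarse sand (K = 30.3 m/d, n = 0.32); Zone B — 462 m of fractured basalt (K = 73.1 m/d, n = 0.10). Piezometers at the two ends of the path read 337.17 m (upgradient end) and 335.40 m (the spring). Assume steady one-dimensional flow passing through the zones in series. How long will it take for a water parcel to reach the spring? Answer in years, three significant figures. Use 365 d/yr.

7.70 years

Total head drop ΔH = 337.17 − 335.40 = 1.77 m
Steady 1-D flow in series ⇒ the Darcy flux q is identical in every zone and the zone head losses add (resistances L/K in series).
Σ(L/K) = 519/30.3 + 462/73.1 = 17.13 + 6.320 = 23.45 d
q = ΔH / Σ(L/K) = 1.77 / 23.45 = 0.07548 m/d (same in every zone)
Zone A: v = q/n = 0.07548/0.32 = 0.2359 m/d → t_A = 519/0.2359 = 2200 d
Zone B: v = q/n = 0.07548/0.10 = 0.7548 m/d → t_B = 462/0.7548 = 612.1 d
Total t = 2200 + 612.1 = 2812 d
   = 2812 / 365 = 7.70 yr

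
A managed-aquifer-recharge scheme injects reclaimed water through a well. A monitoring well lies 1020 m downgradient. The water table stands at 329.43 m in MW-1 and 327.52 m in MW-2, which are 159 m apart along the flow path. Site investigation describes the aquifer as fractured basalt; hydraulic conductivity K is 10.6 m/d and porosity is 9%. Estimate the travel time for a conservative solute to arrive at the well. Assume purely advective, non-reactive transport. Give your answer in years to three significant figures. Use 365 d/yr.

1.98 years

Hydraulic gradient i = (329.43 − 327.52) / 159 = 1.91 / 159 = 0.01201
Specific discharge q = 10.6 × 0.01201 = 0.1273 m/d
Seepage velocity v = q / n = 0.1273 / 0.09 = 1.415 m/d
t = L / v = 1020 / 1.415 = 720.9 d
   = 720.9 / 365 = 1.98 yr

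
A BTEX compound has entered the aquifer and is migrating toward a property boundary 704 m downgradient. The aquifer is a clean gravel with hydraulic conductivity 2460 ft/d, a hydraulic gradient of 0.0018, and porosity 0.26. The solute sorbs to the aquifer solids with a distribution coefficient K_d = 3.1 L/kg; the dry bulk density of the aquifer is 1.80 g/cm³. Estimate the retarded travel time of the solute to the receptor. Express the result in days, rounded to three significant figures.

3050 days

K = 2460 ft/d × 0.3048 = 749.8 m/d
Specific discharge q = 749.8 × 0.0018 = 1.350 m/d
Average linear velocity = 1.350 / 0.26 = 5.191 m/d
Retardation R = 1 + ρ_b·K_d/n = 1 + 1.80×3.1/0.26 = 22.46
Contaminant velocity v_c = v/R = 5.191/22.46 = 0.2311 m/d
t = L/v_c = 704/0.2311 = 3046 d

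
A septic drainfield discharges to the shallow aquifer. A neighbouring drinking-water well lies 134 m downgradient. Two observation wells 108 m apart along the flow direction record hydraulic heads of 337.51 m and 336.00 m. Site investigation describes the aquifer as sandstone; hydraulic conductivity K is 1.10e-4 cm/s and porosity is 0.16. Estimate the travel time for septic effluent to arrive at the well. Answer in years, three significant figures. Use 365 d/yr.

Hydraulic gradient i = (337.51 − 336.00) / 108 = 1.51 / 108 = 0.01398
K = 1.10e-4 cm/s × 864 = 0.09504 m/d
q = Ki = 0.09504 × 0.01398 = 0.001329 m/d
Average linear velocity = 0.001329 / 0.16 = 0.008305 m/d
t = L / v = 134 / 0.008305 = 16130 d
   = 16130 / 365 = 44.2 yr

44.2 years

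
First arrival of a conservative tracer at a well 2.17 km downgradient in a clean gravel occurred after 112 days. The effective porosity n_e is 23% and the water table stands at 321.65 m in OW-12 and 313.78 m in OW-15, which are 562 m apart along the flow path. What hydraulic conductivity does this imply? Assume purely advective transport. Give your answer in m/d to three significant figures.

Hydraulic gradient i = (321.65 − 313.78) / 562 = 7.87 / 562 = 0.01400
L = 2.17 km = 2170 m
v = L / t = 2170 / 112 = 19.38 m/d
K = v · n / i = 19.38 × 0.23 / 0.01400 = 318 m/d

318 m/d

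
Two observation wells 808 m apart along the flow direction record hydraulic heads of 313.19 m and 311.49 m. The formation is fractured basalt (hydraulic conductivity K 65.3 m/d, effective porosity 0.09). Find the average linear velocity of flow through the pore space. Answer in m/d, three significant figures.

Hydraulic gradient i = (313.19 − 311.49) / 808 = 1.70 / 808 = 0.002104
q = Ki = 65.3 × 0.002104 = 0.1374 m/d
v = Ki/n = 65.3·0.002104/0.09 = 1.527 m/d

1.53 m/d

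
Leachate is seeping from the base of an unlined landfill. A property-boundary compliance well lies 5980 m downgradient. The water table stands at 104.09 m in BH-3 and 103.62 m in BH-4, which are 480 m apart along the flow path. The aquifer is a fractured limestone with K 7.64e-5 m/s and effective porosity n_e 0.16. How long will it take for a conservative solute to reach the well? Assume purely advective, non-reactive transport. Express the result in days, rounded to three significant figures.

148000 days

Hydraulic gradient i = (104.09 − 103.62) / 480 = 0.47 / 480 = 9.792e-4
K = 7.64e-5 m/s × 86400 s/d = 6.601 m/d
Darcy flux q = K·i = 6.601 × 9.792e-4 = 0.006463 m/d
v_s = q/n_e = 0.006463/0.16 = 0.04040 m/d
t = L / v = 5980 / 0.04040 = 148000 d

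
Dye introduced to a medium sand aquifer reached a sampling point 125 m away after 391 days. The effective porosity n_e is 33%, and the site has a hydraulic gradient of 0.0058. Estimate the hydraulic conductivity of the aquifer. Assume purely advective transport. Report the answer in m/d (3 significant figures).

v = L / t = 125 / 391 = 0.3197 m/d
K = v · n / i = 0.3197 × 0.33 / 0.0058 = 18.2 m/d

18.2 m/d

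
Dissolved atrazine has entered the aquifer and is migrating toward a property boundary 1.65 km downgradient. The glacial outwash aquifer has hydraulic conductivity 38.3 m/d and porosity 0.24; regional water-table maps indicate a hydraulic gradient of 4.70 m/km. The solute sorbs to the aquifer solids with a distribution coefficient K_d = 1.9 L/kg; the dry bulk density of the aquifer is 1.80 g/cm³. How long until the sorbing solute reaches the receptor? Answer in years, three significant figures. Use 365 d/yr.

Specific discharge q = 38.3 × 0.0047 = 0.1800 m/d
Average linear velocity = 0.1800 / 0.24 = 0.7500 m/d
Retardation R = 1 + ρ_b·K_d/n = 1 + 1.80×1.9/0.24 = 15.25
Contaminant velocity v_c = v/R = 0.7500/15.25 = 0.04918 m/d
L = 1.65 km = 1650 m
t = L/v_c = 1650/0.04918 = 33550 d
   = 33550/365 = 91.9 yr

91.9 years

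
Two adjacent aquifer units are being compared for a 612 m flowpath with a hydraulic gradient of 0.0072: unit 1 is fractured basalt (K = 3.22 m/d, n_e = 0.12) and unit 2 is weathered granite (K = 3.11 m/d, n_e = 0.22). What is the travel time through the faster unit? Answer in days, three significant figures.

Unit 1 (fractured basalt): v = 3.22×0.0072/0.12 = 0.1932 m/d, t = 612/0.1932 = 3168 d
Unit 2 (weathered granite): v = 3.11×0.0072/0.22 = 0.1018 m/d, t = 612/0.1018 = 6013 d
Faster unit: t = 3170 d

3170 days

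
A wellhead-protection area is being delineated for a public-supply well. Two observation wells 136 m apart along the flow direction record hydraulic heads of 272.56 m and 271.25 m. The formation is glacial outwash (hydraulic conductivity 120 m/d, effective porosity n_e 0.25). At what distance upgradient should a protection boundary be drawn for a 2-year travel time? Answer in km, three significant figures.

Hydraulic gradient i = (272.56 − 271.25) / 136 = 1.31 / 136 = 0.009632
Darcy flux q = K·i = 120 × 0.009632 = 1.156 m/d
Average linear velocity = 1.156 / 0.25 = 4.624 m/d
T = 2 yr × 365 = 730 d
L = v × T = 4.624 × 730 = 3375 m
   = 3.38 km

3.38 km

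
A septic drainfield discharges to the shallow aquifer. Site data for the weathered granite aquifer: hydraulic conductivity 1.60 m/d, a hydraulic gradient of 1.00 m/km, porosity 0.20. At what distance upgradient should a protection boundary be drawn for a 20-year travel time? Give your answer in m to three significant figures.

58.4 m

Specific discharge q = 1.60 × 0.0010 = 0.001600 m/d
v = Ki/n = 1.60·0.0010/0.20 = 0.008000 m/d
T = 20 yr × 365 = 7300 d
L = v × T = 0.008000 × 7300 = 58.40 m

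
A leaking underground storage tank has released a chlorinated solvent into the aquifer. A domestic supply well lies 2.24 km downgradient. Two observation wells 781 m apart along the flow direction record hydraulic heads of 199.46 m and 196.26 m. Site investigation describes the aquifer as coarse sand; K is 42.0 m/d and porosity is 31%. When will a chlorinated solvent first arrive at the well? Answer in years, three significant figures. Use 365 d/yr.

11.1 years

Hydraulic gradient i = (199.46 − 196.26) / 781 = 3.20 / 781 = 0.004097
Specific discharge q = 42.0 × 0.004097 = 0.1721 m/d
v = Ki/n = 42.0·0.004097/0.31 = 0.5551 m/d
L = 2.24 km = 2240 m
t = L / v = 2240 / 0.5551 = 4035 d
   = 4035 / 365 = 11.1 yr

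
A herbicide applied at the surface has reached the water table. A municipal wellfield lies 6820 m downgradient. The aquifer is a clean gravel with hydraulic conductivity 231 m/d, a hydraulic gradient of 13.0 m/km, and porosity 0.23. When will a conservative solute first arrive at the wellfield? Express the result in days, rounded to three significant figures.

Specific discharge q = 231 × 0.013 = 3.003 m/d
v = Ki/n = 231·0.013/0.23 = 13.06 m/d
t = L / v = 6820 / 13.06 = 522.3 d

522 days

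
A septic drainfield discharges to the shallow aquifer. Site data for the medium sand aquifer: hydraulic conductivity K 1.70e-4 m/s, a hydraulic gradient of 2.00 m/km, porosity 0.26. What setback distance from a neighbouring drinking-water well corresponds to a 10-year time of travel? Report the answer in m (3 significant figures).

412 m

K = 1.70e-4 m/s × 86400 s/d = 14.69 m/d
Specific discharge q = 14.69 × 0.0020 = 0.02938 m/d
Average linear velocity = 0.02938 / 0.26 = 0.1130 m/d
T = 10 yr × 365 = 3650 d
L = v × T = 0.1130 × 3650 = 412.4 m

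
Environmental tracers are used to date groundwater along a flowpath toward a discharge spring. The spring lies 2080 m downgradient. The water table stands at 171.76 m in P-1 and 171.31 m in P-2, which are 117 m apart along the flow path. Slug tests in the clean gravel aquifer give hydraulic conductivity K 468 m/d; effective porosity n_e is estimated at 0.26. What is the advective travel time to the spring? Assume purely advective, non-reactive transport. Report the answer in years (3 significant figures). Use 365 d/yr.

0.823 years

Hydraulic gradient i = (171.76 − 171.31) / 117 = 0.45 / 117 = 0.003846
Darcy flux q = K·i = 468 × 0.003846 = 1.800 m/d
Seepage velocity v = q / n = 1.800 / 0.26 = 6.923 m/d
t = L / v = 2080 / 6.923 = 300.4 d
   = 300.4 / 365 = 0.823 yr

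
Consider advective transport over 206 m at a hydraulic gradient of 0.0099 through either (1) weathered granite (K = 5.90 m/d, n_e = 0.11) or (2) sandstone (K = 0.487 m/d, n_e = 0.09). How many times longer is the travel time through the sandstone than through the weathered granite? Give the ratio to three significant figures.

Unit 1 (weathered granite): v = 5.90×0.0099/0.11 = 0.5310 m/d, t = 206/0.5310 = 387.9 d
Unit 2 (sandstone): v = 0.487×0.0099/0.09 = 0.05357 m/d, t = 206/0.05357 = 3845 d
t(sandstone) / t(weathered granite) = 3845/387.9 = 9.91

9.91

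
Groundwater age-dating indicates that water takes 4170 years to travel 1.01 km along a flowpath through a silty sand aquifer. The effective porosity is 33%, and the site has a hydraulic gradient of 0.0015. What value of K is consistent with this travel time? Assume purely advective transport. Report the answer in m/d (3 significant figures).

t = 4170 years = 1.522e6 d
L = 1.01 km = 1010 m
v = L / t = 1010 / 1.522e6 = 6.636e-4 m/d
K = v · n / i = 6.636e-4 × 0.33 / 0.0015 = 0.146 m/d

0.146 m/d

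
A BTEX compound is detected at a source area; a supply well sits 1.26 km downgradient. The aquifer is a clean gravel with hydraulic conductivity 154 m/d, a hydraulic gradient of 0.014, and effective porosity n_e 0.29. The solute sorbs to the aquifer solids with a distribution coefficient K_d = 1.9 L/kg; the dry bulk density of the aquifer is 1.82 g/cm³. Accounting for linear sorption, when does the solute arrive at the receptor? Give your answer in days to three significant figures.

2190 days

Darcy flux q = K·i = 154 × 0.014 = 2.156 m/d
v_s = q/n_e = 2.156/0.29 = 7.434 m/d
Retardation R = 1 + ρ_b·K_d/n = 1 + 1.82×1.9/0.29 = 12.92
Contaminant velocity v_c = v/R = 7.434/12.92 = 0.5752 m/d
L = 1.26 km = 1260 m
t = L/v_c = 1260/0.5752 = 2190 d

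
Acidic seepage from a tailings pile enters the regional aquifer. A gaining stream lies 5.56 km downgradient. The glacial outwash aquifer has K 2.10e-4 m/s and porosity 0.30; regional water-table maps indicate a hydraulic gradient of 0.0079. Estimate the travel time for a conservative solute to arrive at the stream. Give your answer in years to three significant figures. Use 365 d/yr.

K = 2.10e-4 m/s × 86400 s/d = 18.14 m/d
Specific discharge q = 18.14 × 0.0079 = 0.1433 m/d
v = Ki/n = 18.14·0.0079/0.30 = 0.4778 m/d
L = 5.56 km = 5560 m
t = L / v = 5560 / 0.4778 = 11640 d
   = 11640 / 365 = 31.9 yr

31.9 years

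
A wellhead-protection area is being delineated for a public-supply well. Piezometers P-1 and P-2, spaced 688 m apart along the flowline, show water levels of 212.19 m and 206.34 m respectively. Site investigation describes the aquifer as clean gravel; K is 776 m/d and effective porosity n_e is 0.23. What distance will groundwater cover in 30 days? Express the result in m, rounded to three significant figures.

861 m

Hydraulic gradient i = (212.19 − 206.34) / 688 = 5.85 / 688 = 0.008503
Darcy flux q = K·i = 776 × 0.008503 = 6.598 m/d
v_s = q/n_e = 6.598/0.23 = 28.69 m/d
L = v × T = 28.69 × 30 = 860.6 m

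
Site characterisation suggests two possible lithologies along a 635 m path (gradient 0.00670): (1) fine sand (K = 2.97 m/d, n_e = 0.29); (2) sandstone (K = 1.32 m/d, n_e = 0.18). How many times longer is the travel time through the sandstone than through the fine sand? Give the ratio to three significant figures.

1.40

Unit 1 (fine sand): v = 2.97×0.0067/0.29 = 0.06862 m/d, t = 635/0.06862 = 9254 d
Unit 2 (sandstone): v = 1.32×0.0067/0.18 = 0.04913 m/d, t = 635/0.04913 = 12920 d
t(sandstone) / t(fine sand) = 12920/9254 = 1.40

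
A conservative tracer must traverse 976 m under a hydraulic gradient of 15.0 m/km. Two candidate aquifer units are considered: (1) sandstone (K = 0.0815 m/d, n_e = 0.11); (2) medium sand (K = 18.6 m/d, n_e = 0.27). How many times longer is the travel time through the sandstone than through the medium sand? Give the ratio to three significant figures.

Unit 1 (sandstone): v = 0.0815×0.015/0.11 = 0.01111 m/d, t = 976/0.01111 = 87820 d
Unit 2 (medium sand): v = 18.6×0.015/0.27 = 1.033 m/d, t = 976/1.033 = 944.5 d
t(sandstone) / t(medium sand) = 87820/944.5 = 93.0

93.0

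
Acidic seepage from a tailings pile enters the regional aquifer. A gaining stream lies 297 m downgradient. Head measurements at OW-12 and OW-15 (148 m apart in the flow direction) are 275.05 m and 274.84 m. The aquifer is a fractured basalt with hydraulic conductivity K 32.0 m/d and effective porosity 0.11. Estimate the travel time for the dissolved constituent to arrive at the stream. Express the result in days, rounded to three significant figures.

720 days

Hydraulic gradient i = (275.05 − 274.84) / 148 = 0.21 / 148 = 0.001419
q = Ki = 32.0 × 0.001419 = 0.04541 m/d
Average linear velocity = 0.04541 / 0.11 = 0.4128 m/d
t = L / v = 297 / 0.4128 = 719.5 d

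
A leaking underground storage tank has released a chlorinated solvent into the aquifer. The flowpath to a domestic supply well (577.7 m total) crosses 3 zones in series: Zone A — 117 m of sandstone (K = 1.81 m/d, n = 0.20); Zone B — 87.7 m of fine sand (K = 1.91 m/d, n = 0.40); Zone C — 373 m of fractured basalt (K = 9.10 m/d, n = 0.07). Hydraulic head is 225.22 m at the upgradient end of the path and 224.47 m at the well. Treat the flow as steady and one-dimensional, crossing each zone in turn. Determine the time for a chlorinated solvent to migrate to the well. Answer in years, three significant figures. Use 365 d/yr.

Total head drop ΔH = 225.22 − 224.47 = 0.75 m
Steady 1-D flow in series ⇒ the Darcy flux q is identical in every zone and the zone head losses add (resistances L/K in series).
Σ(L/K) = 117/1.81 + 87.7/1.91 + 373/9.10 = 64.64 + 45.92 + 40.99 = 151.5 d
q = ΔH / Σ(L/K) = 0.75 / 151.5 = 0.004949 m/d (same in every zone)
Zone A: v = q/n = 0.004949/0.20 = 0.02474 m/d → t_A = 117/0.02474 = 4728 d
Zone B: v = q/n = 0.004949/0.40 = 0.01237 m/d → t_B = 87.7/0.01237 = 7088 d
Zone C: v = q/n = 0.004949/0.07 = 0.07070 m/d → t_C = 373/0.07070 = 5276 d
Total t = 4728 + 7088 + 5276 = 17090 d
   = 17090 / 365 = 46.8 yr

46.8 years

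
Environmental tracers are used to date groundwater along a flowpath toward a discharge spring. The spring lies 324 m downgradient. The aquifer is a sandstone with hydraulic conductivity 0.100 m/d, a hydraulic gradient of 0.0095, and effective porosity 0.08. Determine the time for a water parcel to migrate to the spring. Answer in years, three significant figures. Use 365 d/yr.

74.8 years

q = Ki = 0.100 × 0.0095 = 9.500e-4 m/d
Seepage velocity v = q / n = 9.500e-4 / 0.08 = 0.01188 m/d
t = L / v = 324 / 0.01188 = 27280 d
   = 27280 / 365 = 74.8 yr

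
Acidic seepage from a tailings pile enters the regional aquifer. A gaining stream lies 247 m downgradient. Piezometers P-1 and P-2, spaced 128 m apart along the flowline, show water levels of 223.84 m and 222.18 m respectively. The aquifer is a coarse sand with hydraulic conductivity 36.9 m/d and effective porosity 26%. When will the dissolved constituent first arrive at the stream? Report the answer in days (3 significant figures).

Hydraulic gradient i = (223.84 − 222.18) / 128 = 1.66 / 128 = 0.01297
Specific discharge q = 36.9 × 0.01297 = 0.4785 m/d
v = Ki/n = 36.9·0.01297/0.26 = 1.841 m/d
t = L / v = 247 / 1.841 = 134.2 d

134 days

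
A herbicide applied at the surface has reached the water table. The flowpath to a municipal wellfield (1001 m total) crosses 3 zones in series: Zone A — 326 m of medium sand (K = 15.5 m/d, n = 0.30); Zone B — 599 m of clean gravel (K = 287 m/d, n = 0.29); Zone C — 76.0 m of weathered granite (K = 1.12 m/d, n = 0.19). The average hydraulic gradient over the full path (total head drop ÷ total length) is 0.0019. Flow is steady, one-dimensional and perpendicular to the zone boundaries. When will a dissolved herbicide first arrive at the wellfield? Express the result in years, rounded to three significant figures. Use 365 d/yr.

Steady 1-D flow in series ⇒ the Darcy flux q is identical in every zone and the zone head losses add (resistances L/K in series).
Σ(L/K) = 326/15.5 + 599/287 + 76.0/1.12 = 21.03 + 2.087 + 67.86 = 90.98 d
K_eq = L_total / Σ(L/K) = 1001 / 90.98 = 11.00 m/d
q = K_eq · i = 11.00 × 0.0019 = 0.02091 m/d (same in every zone)
Zone A: v = q/n = 0.02091/0.30 = 0.06968 m/d → t_A = 326/0.06968 = 4678 d
Zone B: v = q/n = 0.02091/0.29 = 0.07209 m/d → t_B = 599/0.07209 = 8309 d
Zone C: v = q/n = 0.02091/0.19 = 0.1100 m/d → t_C = 76.0/0.1100 = 690.7 d
Total t = 4678 + 8309 + 690.7 = 13680 d
   = 13680 / 365 = 37.5 yr

37.5 years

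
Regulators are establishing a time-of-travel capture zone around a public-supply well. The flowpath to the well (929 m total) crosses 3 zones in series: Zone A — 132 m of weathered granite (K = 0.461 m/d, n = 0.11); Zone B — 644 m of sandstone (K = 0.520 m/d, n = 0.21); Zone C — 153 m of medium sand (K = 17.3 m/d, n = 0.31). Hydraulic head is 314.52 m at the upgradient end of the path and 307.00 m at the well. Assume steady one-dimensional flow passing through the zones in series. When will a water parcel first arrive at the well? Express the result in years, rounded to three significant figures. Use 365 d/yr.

110 years

Total head drop ΔH = 314.52 − 307.00 = 7.52 m
Continuity: the same q passes through each zone, so ΔH = q·Σ(L_j/K_j) — the zones act as resistances in series.
Σ(L/K) = 132/0.461 + 644/0.520 + 153/17.3 = 286.3 + 1238 + 8.844 = 1534 d
q = ΔH / Σ(L/K) = 7.52 / 1534 = 0.004903 m/d (same in every zone)
Zone A: v = q/n = 0.004903/0.11 = 0.04458 m/d → t_A = 132/0.04458 = 2961 d
Zone B: v = q/n = 0.004903/0.21 = 0.02335 m/d → t_B = 644/0.02335 = 27580 d
Zone C: v = q/n = 0.004903/0.31 = 0.01582 m/d → t_C = 153/0.01582 = 9673 d
Total t = 2961 + 27580 + 9673 = 40220 d
   = 40220 / 365 = 110 yr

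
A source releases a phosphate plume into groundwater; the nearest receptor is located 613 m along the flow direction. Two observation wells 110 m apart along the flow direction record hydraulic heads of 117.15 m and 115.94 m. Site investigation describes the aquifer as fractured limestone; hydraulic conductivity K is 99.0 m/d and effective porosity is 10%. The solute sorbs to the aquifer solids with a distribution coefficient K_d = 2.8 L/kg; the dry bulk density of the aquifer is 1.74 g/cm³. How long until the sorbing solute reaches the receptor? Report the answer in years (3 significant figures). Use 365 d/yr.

Hydraulic gradient i = (117.15 − 115.94) / 110 = 1.21 / 110 = 0.01100
q = Ki = 99.0 × 0.01100 = 1.089 m/d
Average linear velocity = 1.089 / 0.10 = 10.89 m/d
Retardation R = 1 + ρ_b·K_d/n = 1 + 1.74×2.8/0.10 = 49.72
Contaminant velocity v_c = v/R = 10.89/49.72 = 0.2190 m/d
t = L/v_c = 613/0.2190 = 2799 d
   = 2799/365 = 7.67 yr

7.67 years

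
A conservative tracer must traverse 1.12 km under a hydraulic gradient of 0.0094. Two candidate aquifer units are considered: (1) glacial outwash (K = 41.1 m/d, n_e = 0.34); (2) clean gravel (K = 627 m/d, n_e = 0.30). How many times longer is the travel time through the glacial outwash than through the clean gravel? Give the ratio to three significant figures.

Unit 1 (glacial outwash): v = 41.1×0.0094/0.34 = 1.136 m/d, t = 1120/1.136 = 985.7 d
Unit 2 (clean gravel): v = 627×0.0094/0.30 = 19.65 m/d, t = 1120/19.65 = 57.01 d
t(glacial outwash) / t(clean gravel) = 985.7/57.01 = 17.3

17.3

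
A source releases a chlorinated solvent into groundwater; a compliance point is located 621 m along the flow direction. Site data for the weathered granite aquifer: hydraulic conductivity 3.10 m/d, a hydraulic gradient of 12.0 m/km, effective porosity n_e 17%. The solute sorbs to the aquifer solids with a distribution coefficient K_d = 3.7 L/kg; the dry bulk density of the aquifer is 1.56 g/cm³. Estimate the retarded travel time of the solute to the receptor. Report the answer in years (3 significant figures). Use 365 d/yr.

272 years

Specific discharge q = 3.10 × 0.012 = 0.03720 m/d
Seepage velocity v = q / n = 0.03720 / 0.17 = 0.2188 m/d
Retardation R = 1 + ρ_b·K_d/n = 1 + 1.56×3.7/0.17 = 34.95
Contaminant velocity v_c = v/R = 0.2188/34.95 = 0.006261 m/d
t = L/v_c = 621/0.006261 = 99190 d
   = 99190/365 = 272 yr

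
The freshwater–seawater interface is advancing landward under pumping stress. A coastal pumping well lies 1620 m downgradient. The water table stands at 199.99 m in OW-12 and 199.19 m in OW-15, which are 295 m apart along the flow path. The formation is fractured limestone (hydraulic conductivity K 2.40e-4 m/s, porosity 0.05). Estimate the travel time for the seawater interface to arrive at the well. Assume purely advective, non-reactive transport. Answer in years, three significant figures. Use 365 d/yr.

Hydraulic gradient i = (199.99 − 199.19) / 295 = 0.80 / 295 = 0.002712
K = 2.40e-4 m/s × 86400 s/d = 20.74 m/d
Darcy flux q = K·i = 20.74 × 0.002712 = 0.05623 m/d
Average linear velocity = 0.05623 / 0.05 = 1.125 m/d
t = L / v = 1620 / 1.125 = 1440 d
   = 1440 / 365 = 3.95 yr

3.95 years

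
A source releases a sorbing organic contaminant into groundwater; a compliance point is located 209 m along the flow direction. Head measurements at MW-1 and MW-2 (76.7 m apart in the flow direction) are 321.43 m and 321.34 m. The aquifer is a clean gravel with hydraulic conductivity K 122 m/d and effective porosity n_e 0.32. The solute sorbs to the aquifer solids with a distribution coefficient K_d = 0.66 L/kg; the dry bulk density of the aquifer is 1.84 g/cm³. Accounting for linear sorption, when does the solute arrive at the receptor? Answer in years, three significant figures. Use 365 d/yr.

6.14 years

Hydraulic gradient i = (321.43 − 321.34) / 76.7 = 0.09 / 76.7 = 0.001173
q = Ki = 122 × 0.001173 = 0.1432 m/d
Seepage velocity v = q / n = 0.1432 / 0.32 = 0.4474 m/d
Retardation R = 1 + ρ_b·K_d/n = 1 + 1.84×0.66/0.32 = 4.795
Contaminant velocity v_c = v/R = 0.4474/4.795 = 0.09330 m/d
t = L/v_c = 209/0.09330 = 2240 d
   = 2240/365 = 6.14 yr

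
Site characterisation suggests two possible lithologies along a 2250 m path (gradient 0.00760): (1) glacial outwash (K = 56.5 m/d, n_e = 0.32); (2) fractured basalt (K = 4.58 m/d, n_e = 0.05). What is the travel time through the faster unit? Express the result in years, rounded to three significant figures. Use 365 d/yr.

Unit 1 (glacial outwash): v = 56.5×0.0076/0.32 = 1.342 m/d, t = 2250/1.342 = 1677 d
Unit 2 (fractured basalt): v = 4.58×0.0076/0.05 = 0.6962 m/d, t = 2250/0.6962 = 3232 d
Faster: 1677 d / 365 = 4.59 yr

4.59 years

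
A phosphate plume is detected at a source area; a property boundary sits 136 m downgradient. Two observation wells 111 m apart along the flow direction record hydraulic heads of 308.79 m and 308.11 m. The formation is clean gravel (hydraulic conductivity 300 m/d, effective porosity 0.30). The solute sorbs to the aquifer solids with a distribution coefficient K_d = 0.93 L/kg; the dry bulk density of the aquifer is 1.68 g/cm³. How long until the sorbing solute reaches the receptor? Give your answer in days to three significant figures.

Hydraulic gradient i = (308.79 − 308.11) / 111 = 0.68 / 111 = 0.006126
Darcy flux q = K·i = 300 × 0.006126 = 1.838 m/d
Seepage velocity v = q / n = 1.838 / 0.30 = 6.126 m/d
Retardation R = 1 + ρ_b·K_d/n = 1 + 1.68×0.93/0.30 = 6.208
Contaminant velocity v_c = v/R = 6.126/6.208 = 0.9868 m/d
t = L/v_c = 136/0.9868 = 137.8 d

138 days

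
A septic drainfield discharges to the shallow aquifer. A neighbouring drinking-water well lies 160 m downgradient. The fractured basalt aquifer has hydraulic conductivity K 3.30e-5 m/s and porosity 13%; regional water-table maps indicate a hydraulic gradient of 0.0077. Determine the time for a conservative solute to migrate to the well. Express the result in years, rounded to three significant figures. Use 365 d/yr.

K = 3.30e-5 m/s × 86400 s/d = 2.851 m/d
Darcy flux q = K·i = 2.851 × 0.0077 = 0.02195 m/d
Average linear velocity = 0.02195 / 0.13 = 0.1689 m/d
t = L / v = 160 / 0.1689 = 947.4 d
   = 947.4 / 365 = 2.60 yr

2.60 years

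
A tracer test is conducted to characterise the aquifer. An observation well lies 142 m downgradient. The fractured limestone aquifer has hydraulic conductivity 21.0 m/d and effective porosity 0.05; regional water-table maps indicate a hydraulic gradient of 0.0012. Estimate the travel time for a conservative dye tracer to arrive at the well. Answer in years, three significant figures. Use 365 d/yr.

Specific discharge q = 21.0 × 0.0012 = 0.02520 m/d
Average linear velocity = 0.02520 / 0.05 = 0.5040 m/d
t = L / v = 142 / 0.5040 = 281.7 d
   = 281.7 / 365 = 0.772 yr

0.772 years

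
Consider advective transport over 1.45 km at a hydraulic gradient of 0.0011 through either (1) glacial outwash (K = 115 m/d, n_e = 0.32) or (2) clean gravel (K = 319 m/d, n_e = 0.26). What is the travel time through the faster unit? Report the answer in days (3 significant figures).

1070 days

Unit 1 (glacial outwash): v = 115×0.0011/0.32 = 0.3953 m/d, t = 1450/0.3953 = 3668 d
Unit 2 (clean gravel): v = 319×0.0011/0.26 = 1.350 m/d, t = 1450/1.350 = 1074 d
Faster unit: t = 1070 d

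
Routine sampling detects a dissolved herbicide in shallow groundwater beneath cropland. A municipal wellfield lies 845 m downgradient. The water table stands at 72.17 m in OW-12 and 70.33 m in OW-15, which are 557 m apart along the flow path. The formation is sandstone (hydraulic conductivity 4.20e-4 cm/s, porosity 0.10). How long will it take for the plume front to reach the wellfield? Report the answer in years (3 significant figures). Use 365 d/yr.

193 years

Hydraulic gradient i = (72.17 − 70.33) / 557 = 1.84 / 557 = 0.003303
K = 4.20e-4 cm/s × 864 = 0.3629 m/d
q = Ki = 0.3629 × 0.003303 = 0.001199 m/d
v = Ki/n = 0.3629·0.003303/0.10 = 0.01199 m/d
t = L / v = 845 / 0.01199 = 70490 d
   = 70490 / 365 = 193 yr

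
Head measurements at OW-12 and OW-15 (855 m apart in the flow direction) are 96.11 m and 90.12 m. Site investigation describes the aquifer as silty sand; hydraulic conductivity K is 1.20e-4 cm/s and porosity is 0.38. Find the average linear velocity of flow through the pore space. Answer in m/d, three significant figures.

Hydraulic gradient i = (96.11 − 90.12) / 855 = 5.99 / 855 = 0.007006
K = 1.20e-4 cm/s × 864 = 0.1037 m/d
q = Ki = 0.1037 × 0.007006 = 7.264e-4 m/d
Seepage velocity v = q / n = 7.264e-4 / 0.38 = 0.001911 m/d

0.00191 m/d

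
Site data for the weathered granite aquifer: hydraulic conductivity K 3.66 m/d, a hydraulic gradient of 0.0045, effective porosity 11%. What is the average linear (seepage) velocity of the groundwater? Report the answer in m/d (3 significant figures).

0.150 m/d

Specific discharge q = 3.66 × 0.0045 = 0.01647 m/d
Seepage velocity v = q / n = 0.01647 / 0.11 = 0.1497 m/d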